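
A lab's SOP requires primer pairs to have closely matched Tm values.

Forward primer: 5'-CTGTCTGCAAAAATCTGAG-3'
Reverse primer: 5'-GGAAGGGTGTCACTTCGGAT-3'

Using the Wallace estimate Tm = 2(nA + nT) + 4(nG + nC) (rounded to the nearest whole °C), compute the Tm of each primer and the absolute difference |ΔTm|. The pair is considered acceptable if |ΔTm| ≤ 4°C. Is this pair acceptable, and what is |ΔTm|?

|ΔTm| = 8°C; the pair is not acceptable.

Forward: A=6 T=5 G=4 C=4 → Tm = 2·11 + 4·8 = 54°C.
Reverse: A=4 T=5 G=8 C=3 → Tm = 2·9 + 4·11 = 62°C.
|ΔTm| = |54 − 62| = 8°C, > 4°C.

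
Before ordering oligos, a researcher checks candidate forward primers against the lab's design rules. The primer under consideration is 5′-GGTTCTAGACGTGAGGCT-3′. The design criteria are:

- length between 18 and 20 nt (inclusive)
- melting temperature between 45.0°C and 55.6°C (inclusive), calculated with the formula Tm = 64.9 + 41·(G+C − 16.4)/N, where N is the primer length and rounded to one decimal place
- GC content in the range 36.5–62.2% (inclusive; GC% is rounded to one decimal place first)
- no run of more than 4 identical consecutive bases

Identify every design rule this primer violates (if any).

Base counts: A=3, T=5, G=7, C=3 (length 18).
length: length 18 ✓
Tm: Tm = 64.9 + 41·(10 − 16.4)/18 = 50.3°C ✓
GC content: GC 10/18 = 55.6% ✓
homopolymer run: longest run = 2 ✓

Meets all criteria.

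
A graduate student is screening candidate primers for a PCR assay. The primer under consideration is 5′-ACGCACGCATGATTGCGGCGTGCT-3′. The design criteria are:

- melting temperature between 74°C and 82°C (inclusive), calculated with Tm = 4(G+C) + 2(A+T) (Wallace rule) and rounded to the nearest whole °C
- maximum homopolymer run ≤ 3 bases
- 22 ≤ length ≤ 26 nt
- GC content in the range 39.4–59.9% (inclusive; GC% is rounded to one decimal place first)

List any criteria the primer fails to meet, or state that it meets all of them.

Base counts: A=4, T=5, G=8, C=7 (length 24).
Tm: Tm = 2·9 + 4·15 = 78°C ✓
homopolymer run: longest run = 2 ✓
length: length 24 ✓
GC content: GC 15/24 = 62.5%, outside 39.4–59.9% ✗

Fails: GC content.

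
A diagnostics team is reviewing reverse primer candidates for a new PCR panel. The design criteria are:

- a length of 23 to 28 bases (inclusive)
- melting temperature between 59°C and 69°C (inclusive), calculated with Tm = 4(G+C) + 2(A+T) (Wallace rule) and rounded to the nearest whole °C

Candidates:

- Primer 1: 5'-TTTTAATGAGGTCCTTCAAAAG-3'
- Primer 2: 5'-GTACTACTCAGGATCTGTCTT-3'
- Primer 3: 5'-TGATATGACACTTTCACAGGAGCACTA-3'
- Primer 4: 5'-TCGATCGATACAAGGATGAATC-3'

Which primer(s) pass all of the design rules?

Primer 1 (22 nt, A=7 T=8 G=4 C=3): length 22, outside 23–28 ✗; Tm = 2·15 + 4·7 = 58°C, outside 59–69°C ✗ — fails.
Primer 2 (21 nt, A=4 T=8 G=4 C=5): length 21, outside 23–28 ✗; Tm = 2·12 + 4·9 = 60°C ✓ — fails.
Primer 3 (27 nt, A=9 T=7 G=5 C=6): length 27 ✓; Tm = 2·16 + 4·11 = 76°C, outside 59–69°C ✗ — fails.
Primer 4 (22 nt, A=8 T=5 G=5 C=4): length 22, outside 23–28 ✗; Tm = 2·13 + 4·9 = 62°C ✓ — fails.

None of the candidates satisfy all criteria.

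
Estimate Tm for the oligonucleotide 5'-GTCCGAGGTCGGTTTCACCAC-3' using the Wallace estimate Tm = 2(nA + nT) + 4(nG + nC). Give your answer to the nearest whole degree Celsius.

Base counts: A=3, T=5, G=6, C=7 (length 21).
Tm = 2·(3+5) + 4·(6+7) = 2·8 + 4·13 = 16 + 52 = 68°C.

68°C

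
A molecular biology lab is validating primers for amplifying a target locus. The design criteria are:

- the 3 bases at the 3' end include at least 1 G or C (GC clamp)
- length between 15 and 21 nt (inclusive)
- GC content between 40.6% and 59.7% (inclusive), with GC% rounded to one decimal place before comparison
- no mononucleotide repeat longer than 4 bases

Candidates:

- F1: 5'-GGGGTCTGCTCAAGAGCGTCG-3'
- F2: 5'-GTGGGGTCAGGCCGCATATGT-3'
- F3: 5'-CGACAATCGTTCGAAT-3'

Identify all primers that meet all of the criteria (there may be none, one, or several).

None of the candidates satisfy all criteria.

F1 (21 nt, A=3 T=4 G=9 C=5): 3' end TCG has 2 G/C ✓; length 21 ✓; GC 14/21 = 66.7%, outside 40.6–59.7% ✗; longest run = 4 ✓ — fails.
F2 (21 nt, A=3 T=5 G=9 C=4): 3' end TGT has 1 G/C ✓; length 21 ✓; GC 13/21 = 61.9%, outside 40.6–59.7% ✗; longest run = 4 ✓ — fails.
F3 (16 nt, A=5 T=4 G=3 C=4): 3' end AAT has 0 G/C, need ≥1 ✗; length 16 ✓; GC 7/16 = 43.8% ✓; longest run = 2 ✓ — fails.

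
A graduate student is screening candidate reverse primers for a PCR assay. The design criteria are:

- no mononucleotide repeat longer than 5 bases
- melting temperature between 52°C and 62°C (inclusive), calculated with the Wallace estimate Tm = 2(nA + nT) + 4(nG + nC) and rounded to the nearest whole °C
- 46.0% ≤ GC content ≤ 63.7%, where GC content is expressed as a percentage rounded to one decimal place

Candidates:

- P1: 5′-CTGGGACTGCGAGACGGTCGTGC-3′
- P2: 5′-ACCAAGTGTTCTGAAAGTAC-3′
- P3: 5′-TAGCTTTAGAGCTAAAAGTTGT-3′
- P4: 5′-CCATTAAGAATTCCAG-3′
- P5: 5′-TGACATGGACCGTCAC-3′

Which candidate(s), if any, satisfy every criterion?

P1 (23 nt, A=3 T=4 G=10 C=6): longest run = 3 ✓; Tm = 2·7 + 4·16 = 78°C, outside 52–62°C ✗; GC 16/23 = 69.6%, outside 46.0–63.7% ✗ — fails.
P2 (20 nt, A=7 T=5 G=4 C=4): longest run = 3 ✓; Tm = 2·12 + 4·8 = 56°C ✓; GC 8/20 = 40.0%, outside 46.0–63.7% ✗ — fails.
P3 (22 nt, A=7 T=8 G=5 C=2): longest run = 4 ✓; Tm = 2·15 + 4·7 = 58°C ✓; GC 7/22 = 31.8%, outside 46.0–63.7% ✗ — fails.
P4 (16 nt, A=6 T=4 G=2 C=4): longest run = 2 ✓; Tm = 2·10 + 4·6 = 44°C, outside 52–62°C ✗; GC 6/16 = 37.5%, outside 46.0–63.7% ✗ — fails.
P5 (16 nt, A=4 T=3 G=4 C=5): longest run = 2 ✓; Tm = 2·7 + 4·9 = 50°C, outside 52–62°C ✗; GC 9/16 = 56.3% ✓ — fails.

None of the candidates satisfy all criteria.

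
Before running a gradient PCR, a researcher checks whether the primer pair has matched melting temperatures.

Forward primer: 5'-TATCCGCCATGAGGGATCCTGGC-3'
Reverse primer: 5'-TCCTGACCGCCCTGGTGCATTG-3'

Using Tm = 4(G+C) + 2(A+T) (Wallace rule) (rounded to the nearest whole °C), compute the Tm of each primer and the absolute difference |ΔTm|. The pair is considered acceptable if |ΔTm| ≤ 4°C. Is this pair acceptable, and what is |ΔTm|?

|ΔTm| = 2°C; the pair is acceptable.

Forward: A=4 T=5 G=7 C=7 → Tm = 2·9 + 4·14 = 74°C.
Reverse: A=2 T=6 G=6 C=8 → Tm = 2·8 + 4·14 = 72°C.
|ΔTm| = |74 − 72| = 2°C, ≤ 4°C.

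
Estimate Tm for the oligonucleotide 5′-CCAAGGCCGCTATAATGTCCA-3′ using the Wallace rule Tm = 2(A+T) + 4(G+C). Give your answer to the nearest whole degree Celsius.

Base counts: A=6, T=4, G=4, C=7 (length 21).
Tm = 2·(6+4) + 4·(4+7) = 2·10 + 4·11 = 20 + 44 = 64°C.

64°C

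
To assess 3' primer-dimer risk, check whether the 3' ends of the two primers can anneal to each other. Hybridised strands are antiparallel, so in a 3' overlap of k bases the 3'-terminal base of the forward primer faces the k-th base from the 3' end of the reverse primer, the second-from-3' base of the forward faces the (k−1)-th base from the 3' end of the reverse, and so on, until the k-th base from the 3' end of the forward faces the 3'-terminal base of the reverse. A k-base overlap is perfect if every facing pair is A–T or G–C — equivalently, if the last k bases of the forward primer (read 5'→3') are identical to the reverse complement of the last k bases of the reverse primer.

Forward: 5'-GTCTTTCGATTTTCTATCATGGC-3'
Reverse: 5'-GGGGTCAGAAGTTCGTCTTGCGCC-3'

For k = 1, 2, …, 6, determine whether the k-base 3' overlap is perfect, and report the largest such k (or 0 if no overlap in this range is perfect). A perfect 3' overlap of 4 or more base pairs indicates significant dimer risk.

Longest perfect overlap: 3 complementary base pairs; below the dimer-risk threshold (threshold 4).

Last 6 bases (5'→3') — forward …CATGGC, reverse …TGCGCC.
Reverse complement of the reverse primer's last 6 bases: GGCGCA; its first k bases are the reverse complement of the reverse primer's last k bases, so a perfect k-base overlap needs the forward primer's last k bases to equal them.
Comparing (forward last k vs required): k=1: C vs G ✗; k=2: GC vs GG ✗; k=3: GGC vs GGC ✓; k=4: TGGC vs GGCG ✗; k=5: ATGGC vs GGCGC ✗; k=6: CATGGC vs GGCGCA ✗.
Only k = 3 is perfect, so the longest perfect 3' overlap is 3.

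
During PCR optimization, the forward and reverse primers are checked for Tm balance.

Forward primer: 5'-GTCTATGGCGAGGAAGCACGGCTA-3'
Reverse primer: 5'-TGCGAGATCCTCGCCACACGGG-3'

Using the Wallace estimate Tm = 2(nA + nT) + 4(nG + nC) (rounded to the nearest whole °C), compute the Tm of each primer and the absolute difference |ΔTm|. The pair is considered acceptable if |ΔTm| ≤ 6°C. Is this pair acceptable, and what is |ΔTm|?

Forward: A=6 T=4 G=9 C=5 → Tm = 2·10 + 4·14 = 76°C.
Reverse: A=4 T=3 G=7 C=8 → Tm = 2·7 + 4·15 = 74°C.
|ΔTm| = |76 − 74| = 2°C, ≤ 6°C.

|ΔTm| = 2°C; the pair is acceptable.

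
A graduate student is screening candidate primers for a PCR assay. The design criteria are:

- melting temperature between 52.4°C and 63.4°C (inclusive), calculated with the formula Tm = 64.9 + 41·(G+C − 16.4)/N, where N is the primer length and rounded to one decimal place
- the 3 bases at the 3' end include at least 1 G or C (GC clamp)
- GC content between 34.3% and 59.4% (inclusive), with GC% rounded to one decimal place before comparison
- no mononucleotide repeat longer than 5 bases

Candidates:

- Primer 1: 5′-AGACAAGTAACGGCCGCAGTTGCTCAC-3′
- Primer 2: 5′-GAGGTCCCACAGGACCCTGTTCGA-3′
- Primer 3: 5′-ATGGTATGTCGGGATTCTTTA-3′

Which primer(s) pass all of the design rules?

Primer 1 only.

Primer 1 (27 nt, A=8 T=4 G=7 C=8): Tm = 64.9 + 41·(15 − 16.4)/27 = 62.8°C ✓; 3' end CAC has 2 G/C ✓; GC 15/27 = 55.6% ✓; longest run = 2 ✓ — passes.
Primer 2 (24 nt, A=5 T=4 G=7 C=8): Tm = 64.9 + 41·(15 − 16.4)/24 = 62.5°C ✓; 3' end CGA has 2 G/C ✓; GC 15/24 = 62.5%, outside 34.3–59.4% ✗; longest run = 3 ✓ — fails.
Primer 3 (21 nt, A=4 T=9 G=6 C=2): Tm = 64.9 + 41·(8 − 16.4)/21 = 48.5°C, outside 52.4–63.4°C ✗; 3' end TTA has 0 G/C, need ≥1 ✗; GC 8/21 = 38.1% ✓; longest run = 3 ✓ — fails.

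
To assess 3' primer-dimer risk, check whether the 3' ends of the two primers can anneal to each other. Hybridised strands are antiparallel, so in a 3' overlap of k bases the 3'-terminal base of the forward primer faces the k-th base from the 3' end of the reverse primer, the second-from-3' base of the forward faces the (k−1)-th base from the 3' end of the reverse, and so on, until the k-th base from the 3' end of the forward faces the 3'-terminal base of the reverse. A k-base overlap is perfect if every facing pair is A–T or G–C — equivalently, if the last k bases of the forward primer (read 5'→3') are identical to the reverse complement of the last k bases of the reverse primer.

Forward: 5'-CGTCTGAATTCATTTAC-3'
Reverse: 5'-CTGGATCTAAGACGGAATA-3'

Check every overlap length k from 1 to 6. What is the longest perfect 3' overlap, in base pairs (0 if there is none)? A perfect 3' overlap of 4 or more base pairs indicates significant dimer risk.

Last 6 bases (5'→3') — forward …ATTTAC, reverse …GGAATA.
Reverse complement of the reverse primer's last 6 bases: TATTCC; its first k bases are the reverse complement of the reverse primer's last k bases, so a perfect k-base overlap needs the forward primer's last k bases to equal them.
Comparing (forward last k vs required): k=1: C vs T ✗; k=2: AC vs TA ✗; k=3: TAC vs TAT ✗; k=4: TTAC vs TATT ✗; k=5: TTTAC vs TATTC ✗; k=6: ATTTAC vs TATTCC ✗.
No overlap length from 1 to 6 is perfect, so the longest perfect 3' overlap is 0.

Longest perfect overlap: 0 complementary base pairs; below the dimer-risk threshold (threshold 4).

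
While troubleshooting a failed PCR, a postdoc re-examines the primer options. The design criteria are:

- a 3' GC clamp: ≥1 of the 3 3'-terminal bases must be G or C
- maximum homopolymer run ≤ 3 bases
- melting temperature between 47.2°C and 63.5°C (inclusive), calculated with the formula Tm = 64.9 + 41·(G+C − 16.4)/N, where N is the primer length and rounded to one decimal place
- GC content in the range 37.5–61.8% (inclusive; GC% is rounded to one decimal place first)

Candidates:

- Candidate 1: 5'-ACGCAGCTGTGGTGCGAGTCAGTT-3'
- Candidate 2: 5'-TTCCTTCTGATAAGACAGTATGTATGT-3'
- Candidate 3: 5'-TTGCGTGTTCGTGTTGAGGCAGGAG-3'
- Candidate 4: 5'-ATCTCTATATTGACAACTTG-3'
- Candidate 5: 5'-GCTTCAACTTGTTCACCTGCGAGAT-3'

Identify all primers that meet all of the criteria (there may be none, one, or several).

Candidate 1, Candidate 3 and Candidate 5.

Candidate 1 (24 nt, A=4 T=6 G=9 C=5): 3' end GTT has 1 G/C ✓; longest run = 2 ✓; Tm = 64.9 + 41·(14 − 16.4)/24 = 60.8°C ✓; GC 14/24 = 58.3% ✓ — passes.
Candidate 2 (27 nt, A=7 T=11 G=5 C=4): 3' end TGT has 1 G/C ✓; longest run = 2 ✓; Tm = 64.9 + 41·(9 − 16.4)/27 = 53.7°C ✓; GC 9/27 = 33.3%, outside 37.5–61.8% ✗ — fails.
Candidate 3 (25 nt, A=3 T=8 G=11 C=3): 3' end GAG has 2 G/C ✓; longest run = 2 ✓; Tm = 64.9 + 41·(14 − 16.4)/25 = 61.0°C ✓; GC 14/25 = 56.0% ✓ — passes.
Candidate 4 (20 nt, A=6 T=8 G=2 C=4): 3' end TTG has 1 G/C ✓; longest run = 2 ✓; Tm = 64.9 + 41·(6 − 16.4)/20 = 43.6°C, outside 47.2–63.5°C ✗; GC 6/20 = 30.0%, outside 37.5–61.8% ✗ — fails.
Candidate 5 (25 nt, A=5 T=8 G=5 C=7): 3' end GAT has 1 G/C ✓; longest run = 2 ✓; Tm = 64.9 + 41·(12 − 16.4)/25 = 57.7°C ✓; GC 12/25 = 48.0% ✓ — passes.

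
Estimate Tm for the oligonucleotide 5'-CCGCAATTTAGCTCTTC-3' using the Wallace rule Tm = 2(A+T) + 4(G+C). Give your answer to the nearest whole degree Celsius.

50°C

Base counts: A=3, T=6, G=2, C=6 (length 17).
Tm = 2·(3+6) + 4·(2+6) = 2·9 + 4·8 = 18 + 32 = 50°C.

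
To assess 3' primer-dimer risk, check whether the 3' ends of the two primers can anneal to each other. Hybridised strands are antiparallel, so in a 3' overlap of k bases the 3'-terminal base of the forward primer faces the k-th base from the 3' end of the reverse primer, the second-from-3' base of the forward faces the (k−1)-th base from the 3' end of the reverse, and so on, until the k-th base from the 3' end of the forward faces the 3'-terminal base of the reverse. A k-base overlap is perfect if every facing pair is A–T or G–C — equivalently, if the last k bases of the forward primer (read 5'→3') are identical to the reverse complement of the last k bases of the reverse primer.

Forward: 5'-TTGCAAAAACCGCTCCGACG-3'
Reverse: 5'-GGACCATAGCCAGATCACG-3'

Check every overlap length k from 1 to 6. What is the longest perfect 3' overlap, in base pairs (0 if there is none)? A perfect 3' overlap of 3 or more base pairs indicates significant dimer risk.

Longest perfect overlap: 2 complementary base pairs; below the dimer-risk threshold (threshold 3).

Last 6 bases (5'→3') — forward …CCGACG, reverse …ATCACG.
Reverse complement of the reverse primer's last 6 bases: CGTGAT; its first k bases are the reverse complement of the reverse primer's last k bases, so a perfect k-base overlap needs the forward primer's last k bases to equal them.
Comparing (forward last k vs required): k=1: G vs C ✗; k=2: CG vs CG ✓; k=3: ACG vs CGT ✗; k=4: GACG vs CGTG ✗; k=5: CGACG vs CGTGA ✗; k=6: CCGACG vs CGTGAT ✗.
Only k = 2 is perfect, so the longest perfect 3' overlap is 2.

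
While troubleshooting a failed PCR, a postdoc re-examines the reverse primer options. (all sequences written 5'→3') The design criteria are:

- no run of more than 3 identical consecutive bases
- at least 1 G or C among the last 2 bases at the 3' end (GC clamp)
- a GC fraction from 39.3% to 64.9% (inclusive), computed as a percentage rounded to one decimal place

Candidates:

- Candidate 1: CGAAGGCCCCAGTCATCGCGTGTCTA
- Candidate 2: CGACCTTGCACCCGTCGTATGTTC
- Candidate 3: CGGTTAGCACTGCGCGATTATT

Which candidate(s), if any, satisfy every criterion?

Candidate 1 (26 nt, A=5 T=5 G=7 C=9): longest run = 4, exceeds 3 ✗; 3' end TA has 0 G/C, need ≥1 ✗; GC 16/26 = 61.5% ✓ — fails.
Candidate 2 (24 nt, A=3 T=7 G=5 C=9): longest run = 3 ✓; 3' end TC has 1 G/C ✓; GC 14/24 = 58.3% ✓ — passes.
Candidate 3 (22 nt, A=4 T=7 G=6 C=5): longest run = 2 ✓; 3' end TT has 0 G/C, need ≥1 ✗; GC 11/22 = 50.0% ✓ — fails.

Candidate 2 only.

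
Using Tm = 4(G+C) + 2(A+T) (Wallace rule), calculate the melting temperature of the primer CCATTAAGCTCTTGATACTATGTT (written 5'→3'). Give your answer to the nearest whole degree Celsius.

Base counts: A=6, T=10, G=3, C=5 (length 24).
Tm = 2·(6+10) + 4·(3+5) = 2·16 + 4·8 = 32 + 32 = 64°C.

64°C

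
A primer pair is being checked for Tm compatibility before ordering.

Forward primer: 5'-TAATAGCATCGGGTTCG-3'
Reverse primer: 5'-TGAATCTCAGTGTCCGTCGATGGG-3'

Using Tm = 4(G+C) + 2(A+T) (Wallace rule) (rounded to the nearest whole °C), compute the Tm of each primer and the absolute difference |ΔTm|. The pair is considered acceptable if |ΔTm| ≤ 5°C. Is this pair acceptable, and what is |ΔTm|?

|ΔTm| = 24°C; the pair is not acceptable.

Forward: A=4 T=5 G=5 C=3 → Tm = 2·9 + 4·8 = 50°C.
Reverse: A=4 T=7 G=8 C=5 → Tm = 2·11 + 4·13 = 74°C.
|ΔTm| = |50 − 74| = 24°C, > 5°C.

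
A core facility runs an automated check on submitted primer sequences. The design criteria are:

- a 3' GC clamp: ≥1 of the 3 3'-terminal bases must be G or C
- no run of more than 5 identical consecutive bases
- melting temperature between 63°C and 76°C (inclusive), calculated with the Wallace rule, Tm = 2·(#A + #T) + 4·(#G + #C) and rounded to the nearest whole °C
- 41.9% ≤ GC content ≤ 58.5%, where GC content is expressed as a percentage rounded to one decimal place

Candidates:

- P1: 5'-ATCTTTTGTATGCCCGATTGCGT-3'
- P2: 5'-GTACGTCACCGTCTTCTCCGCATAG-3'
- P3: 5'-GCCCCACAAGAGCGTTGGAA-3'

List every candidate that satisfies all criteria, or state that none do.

P1 (23 nt, A=3 T=10 G=5 C=5): 3' end CGT has 2 G/C ✓; longest run = 4 ✓; Tm = 2·13 + 4·10 = 66°C ✓; GC 10/23 = 43.5% ✓ — passes.
P2 (25 nt, A=4 T=7 G=5 C=9): 3' end TAG has 1 G/C ✓; longest run = 2 ✓; Tm = 2·11 + 4·14 = 78°C, outside 63–76°C ✗; GC 14/25 = 56.0% ✓ — fails.
P3 (20 nt, A=6 T=2 G=6 C=6): 3' end GAA has 1 G/C ✓; longest run = 4 ✓; Tm = 2·8 + 4·12 = 64°C ✓; GC 12/20 = 60.0%, outside 41.9–58.5% ✗ — fails.

P1 only.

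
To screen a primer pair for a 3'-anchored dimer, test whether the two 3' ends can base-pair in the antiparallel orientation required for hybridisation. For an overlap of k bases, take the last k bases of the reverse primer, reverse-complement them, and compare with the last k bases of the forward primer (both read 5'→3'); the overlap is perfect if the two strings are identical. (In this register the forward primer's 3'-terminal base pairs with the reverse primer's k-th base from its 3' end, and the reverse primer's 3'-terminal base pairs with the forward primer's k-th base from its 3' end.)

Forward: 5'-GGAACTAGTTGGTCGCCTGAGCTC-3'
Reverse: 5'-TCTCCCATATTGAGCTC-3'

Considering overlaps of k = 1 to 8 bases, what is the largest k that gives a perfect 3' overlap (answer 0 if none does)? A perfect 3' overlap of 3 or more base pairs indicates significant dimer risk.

Last 8 bases (5'→3') — forward …CTGAGCTC, reverse …TTGAGCTC.
Reverse complement of the reverse primer's last 8 bases: GAGCTCAA; its first k bases are the reverse complement of the reverse primer's last k bases, so a perfect k-base overlap needs the forward primer's last k bases to equal them.
Comparing (forward last k vs required): k=1: C vs G ✗; k=2: TC vs GA ✗; k=3: CTC vs GAG ✗; k=4: GCTC vs GAGC ✗; k=5: AGCTC vs GAGCT ✗; k=6: GAGCTC vs GAGCTC ✓; k=7: TGAGCTC vs GAGCTCA ✗; k=8: CTGAGCTC vs GAGCTCAA ✗.
Only k = 6 is perfect, so the longest perfect 3' overlap is 6.

Longest perfect overlap: 6 complementary base pairs; significant dimer risk (threshold 3).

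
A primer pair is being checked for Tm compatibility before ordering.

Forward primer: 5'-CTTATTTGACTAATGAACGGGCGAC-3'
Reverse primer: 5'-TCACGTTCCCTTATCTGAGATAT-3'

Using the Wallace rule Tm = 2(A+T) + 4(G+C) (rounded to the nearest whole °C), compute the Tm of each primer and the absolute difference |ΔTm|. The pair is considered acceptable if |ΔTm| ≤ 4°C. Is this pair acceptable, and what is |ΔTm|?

|ΔTm| = 8°C; the pair is not acceptable.

Forward: A=7 T=7 G=6 C=5 → Tm = 2·14 + 4·11 = 72°C.
Reverse: A=5 T=9 G=3 C=6 → Tm = 2·14 + 4·9 = 64°C.
|ΔTm| = |72 − 64| = 8°C, > 4°C.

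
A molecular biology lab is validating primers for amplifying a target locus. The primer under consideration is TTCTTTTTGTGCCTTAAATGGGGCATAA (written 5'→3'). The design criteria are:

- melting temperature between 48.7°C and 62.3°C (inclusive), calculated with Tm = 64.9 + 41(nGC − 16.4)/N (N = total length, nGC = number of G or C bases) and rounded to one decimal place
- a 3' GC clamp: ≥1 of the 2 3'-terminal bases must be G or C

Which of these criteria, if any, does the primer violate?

Base counts: A=6, T=12, G=6, C=4 (length 28).
Tm: Tm = 64.9 + 41·(10 − 16.4)/28 = 55.5°C ✓
GC clamp: 3' end AA has 0 G/C, need ≥1 ✗

Fails: GC clamp.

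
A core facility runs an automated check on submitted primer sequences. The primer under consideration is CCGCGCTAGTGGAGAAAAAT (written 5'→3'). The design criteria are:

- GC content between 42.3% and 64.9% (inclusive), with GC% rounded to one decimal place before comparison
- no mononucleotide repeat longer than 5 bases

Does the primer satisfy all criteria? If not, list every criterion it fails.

Meets all criteria.

Base counts: A=7, T=3, G=6, C=4 (length 20).
GC content: GC 10/20 = 50.0% ✓
homopolymer run: longest run = 5 ✓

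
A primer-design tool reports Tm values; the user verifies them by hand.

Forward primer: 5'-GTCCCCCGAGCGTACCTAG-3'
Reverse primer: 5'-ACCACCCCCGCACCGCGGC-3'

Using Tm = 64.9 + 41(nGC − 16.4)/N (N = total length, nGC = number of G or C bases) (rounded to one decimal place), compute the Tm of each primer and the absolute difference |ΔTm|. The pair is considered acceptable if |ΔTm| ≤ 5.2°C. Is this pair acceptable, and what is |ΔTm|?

|ΔTm| = 6.4°C; the pair is not acceptable.

Forward: G+C = 13, N = 19 → Tm = 64.9 + 41·(13 − 16.4)/19 = 57.6°C.
Reverse: G+C = 16, N = 19 → Tm = 64.9 + 41·(16 − 16.4)/19 = 64.0°C.
|ΔTm| = |57.6 − 64.0| = 6.4°C, > 5.2°C.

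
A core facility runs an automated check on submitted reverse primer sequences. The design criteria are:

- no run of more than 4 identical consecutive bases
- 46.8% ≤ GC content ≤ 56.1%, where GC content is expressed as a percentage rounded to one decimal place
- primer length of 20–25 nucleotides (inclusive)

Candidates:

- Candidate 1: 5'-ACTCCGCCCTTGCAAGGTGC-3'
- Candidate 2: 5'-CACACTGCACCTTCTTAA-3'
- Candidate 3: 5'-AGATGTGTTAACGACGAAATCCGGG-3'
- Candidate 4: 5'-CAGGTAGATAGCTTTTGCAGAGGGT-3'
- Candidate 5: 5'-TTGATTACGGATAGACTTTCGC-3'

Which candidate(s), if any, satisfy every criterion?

Candidate 3 and Candidate 4.

Candidate 1 (20 nt, A=3 T=4 G=5 C=8): longest run = 3 ✓; GC 13/20 = 65.0%, outside 46.8–56.1% ✗; length 20 ✓ — fails.
Candidate 2 (18 nt, A=5 T=5 G=1 C=7): longest run = 2 ✓; GC 8/18 = 44.4%, outside 46.8–56.1% ✗; length 18, outside 20–25 ✗ — fails.
Candidate 3 (25 nt, A=8 T=5 G=8 C=4): longest run = 3 ✓; GC 12/25 = 48.0% ✓; length 25 ✓ — passes.
Candidate 4 (25 nt, A=6 T=7 G=9 C=3): longest run = 4 ✓; GC 12/25 = 48.0% ✓; length 25 ✓ — passes.
Candidate 5 (22 nt, A=5 T=8 G=5 C=4): longest run = 3 ✓; GC 9/22 = 40.9%, outside 46.8–56.1% ✗; length 22 ✓ — fails.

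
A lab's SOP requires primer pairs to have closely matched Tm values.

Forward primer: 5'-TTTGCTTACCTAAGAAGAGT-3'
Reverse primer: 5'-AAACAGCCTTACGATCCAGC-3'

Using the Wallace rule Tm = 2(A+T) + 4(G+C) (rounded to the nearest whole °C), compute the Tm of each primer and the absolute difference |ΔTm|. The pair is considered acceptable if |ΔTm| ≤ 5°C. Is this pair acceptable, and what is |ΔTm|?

Forward: A=6 T=7 G=4 C=3 → Tm = 2·13 + 4·7 = 54°C.
Reverse: A=7 T=3 G=3 C=7 → Tm = 2·10 + 4·10 = 60°C.
|ΔTm| = |54 − 60| = 6°C, > 5°C.

|ΔTm| = 6°C; the pair is not acceptable.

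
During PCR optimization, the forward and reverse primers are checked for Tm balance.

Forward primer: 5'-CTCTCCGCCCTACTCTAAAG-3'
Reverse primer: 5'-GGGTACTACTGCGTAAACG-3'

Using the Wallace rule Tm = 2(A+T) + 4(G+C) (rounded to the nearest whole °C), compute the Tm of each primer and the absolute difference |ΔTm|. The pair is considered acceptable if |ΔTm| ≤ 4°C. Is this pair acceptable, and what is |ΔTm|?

Forward: A=4 T=5 G=2 C=9 → Tm = 2·9 + 4·11 = 62°C.
Reverse: A=5 T=4 G=6 C=4 → Tm = 2·9 + 4·10 = 58°C.
|ΔTm| = |62 − 58| = 4°C, ≤ 4°C.

|ΔTm| = 4°C; the pair is acceptable.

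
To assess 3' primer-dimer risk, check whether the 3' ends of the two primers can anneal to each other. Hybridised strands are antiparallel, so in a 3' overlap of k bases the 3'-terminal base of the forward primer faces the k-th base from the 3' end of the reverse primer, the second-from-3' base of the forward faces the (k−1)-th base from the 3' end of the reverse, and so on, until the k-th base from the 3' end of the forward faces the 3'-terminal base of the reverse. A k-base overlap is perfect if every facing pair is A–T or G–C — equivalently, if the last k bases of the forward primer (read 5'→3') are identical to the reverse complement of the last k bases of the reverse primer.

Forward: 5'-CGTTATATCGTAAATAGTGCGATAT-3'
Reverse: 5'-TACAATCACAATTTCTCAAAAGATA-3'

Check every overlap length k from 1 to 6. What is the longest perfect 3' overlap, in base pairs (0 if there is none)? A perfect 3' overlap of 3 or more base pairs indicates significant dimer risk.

Longest perfect overlap: 3 complementary base pairs; significant dimer risk (threshold 3).

Last 6 bases (5'→3') — forward …CGATAT, reverse …AAGATA.
Reverse complement of the reverse primer's last 6 bases: TATCTT; its first k bases are the reverse complement of the reverse primer's last k bases, so a perfect k-base overlap needs the forward primer's last k bases to equal them.
Comparing (forward last k vs required): k=1: T vs T ✓; k=2: AT vs TA ✗; k=3: TAT vs TAT ✓; k=4: ATAT vs TATC ✗; k=5: GATAT vs TATCT ✗; k=6: CGATAT vs TATCTT ✗.
Perfect overlaps at k = 1, 3; the largest is 3.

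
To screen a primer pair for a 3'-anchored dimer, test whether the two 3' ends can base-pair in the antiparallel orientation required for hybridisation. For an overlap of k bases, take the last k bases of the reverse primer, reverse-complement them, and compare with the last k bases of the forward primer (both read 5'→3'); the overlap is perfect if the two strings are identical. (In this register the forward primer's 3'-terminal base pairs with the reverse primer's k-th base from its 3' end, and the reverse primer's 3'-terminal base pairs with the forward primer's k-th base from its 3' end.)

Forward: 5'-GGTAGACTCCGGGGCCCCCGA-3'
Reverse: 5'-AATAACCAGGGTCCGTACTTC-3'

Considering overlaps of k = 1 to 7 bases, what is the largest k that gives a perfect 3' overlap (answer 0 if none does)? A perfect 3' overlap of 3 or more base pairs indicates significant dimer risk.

Last 7 bases (5'→3') — forward …CCCCCGA, reverse …GTACTTC.
Reverse complement of the reverse primer's last 7 bases: GAAGTAC; its first k bases are the reverse complement of the reverse primer's last k bases, so a perfect k-base overlap needs the forward primer's last k bases to equal them.
Comparing (forward last k vs required): k=1: A vs G ✗; k=2: GA vs GA ✓; k=3: CGA vs GAA ✗; k=4: CCGA vs GAAG ✗; k=5: CCCGA vs GAAGT ✗; k=6: CCCCGA vs GAAGTA ✗; k=7: CCCCCGA vs GAAGTAC ✗.
Only k = 2 is perfect, so the longest perfect 3' overlap is 2.

Longest perfect overlap: 2 complementary base pairs; below the dimer-risk threshold (threshold 3).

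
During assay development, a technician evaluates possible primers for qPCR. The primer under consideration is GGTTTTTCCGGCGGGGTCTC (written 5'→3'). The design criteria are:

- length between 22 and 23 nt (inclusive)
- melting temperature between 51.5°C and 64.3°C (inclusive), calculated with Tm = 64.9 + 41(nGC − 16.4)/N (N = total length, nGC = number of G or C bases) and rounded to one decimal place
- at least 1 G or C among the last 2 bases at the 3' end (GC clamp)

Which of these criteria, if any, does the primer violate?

Base counts: A=0, T=7, G=8, C=5 (length 20).
length: length 20, outside 22–23 ✗
Tm: Tm = 64.9 + 41·(13 − 16.4)/20 = 57.9°C ✓
GC clamp: 3' end TC has 1 G/C ✓

Fails: length.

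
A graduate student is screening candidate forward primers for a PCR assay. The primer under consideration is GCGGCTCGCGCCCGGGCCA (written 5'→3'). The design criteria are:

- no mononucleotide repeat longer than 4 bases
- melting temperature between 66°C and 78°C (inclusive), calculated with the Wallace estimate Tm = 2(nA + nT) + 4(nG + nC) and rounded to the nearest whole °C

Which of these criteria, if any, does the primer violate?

Meets all criteria.

Base counts: A=1, T=1, G=8, C=9 (length 19).
homopolymer run: longest run = 3 ✓
Tm: Tm = 2·2 + 4·17 = 72°C ✓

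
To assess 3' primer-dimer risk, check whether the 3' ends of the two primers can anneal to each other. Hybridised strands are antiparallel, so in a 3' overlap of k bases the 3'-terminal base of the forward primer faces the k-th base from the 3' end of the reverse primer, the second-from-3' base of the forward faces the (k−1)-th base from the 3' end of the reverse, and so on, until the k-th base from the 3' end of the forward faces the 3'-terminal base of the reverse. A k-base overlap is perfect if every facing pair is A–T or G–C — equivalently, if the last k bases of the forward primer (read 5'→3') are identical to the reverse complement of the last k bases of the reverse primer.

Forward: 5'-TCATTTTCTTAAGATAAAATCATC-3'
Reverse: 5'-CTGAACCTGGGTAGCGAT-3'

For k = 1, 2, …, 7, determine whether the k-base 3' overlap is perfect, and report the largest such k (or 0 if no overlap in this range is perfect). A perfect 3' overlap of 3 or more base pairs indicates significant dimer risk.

Longest perfect overlap: 3 complementary base pairs; significant dimer risk (threshold 3).

Last 7 bases (5'→3') — forward …AATCATC, reverse …TAGCGAT.
Reverse complement of the reverse primer's last 7 bases: ATCGCTA; its first k bases are the reverse complement of the reverse primer's last k bases, so a perfect k-base overlap needs the forward primer's last k bases to equal them.
Comparing (forward last k vs required): k=1: C vs A ✗; k=2: TC vs AT ✗; k=3: ATC vs ATC ✓; k=4: CATC vs ATCG ✗; k=5: TCATC vs ATCGC ✗; k=6: ATCATC vs ATCGCT ✗; k=7: AATCATC vs ATCGCTA ✗.
Only k = 3 is perfect, so the longest perfect 3' overlap is 3.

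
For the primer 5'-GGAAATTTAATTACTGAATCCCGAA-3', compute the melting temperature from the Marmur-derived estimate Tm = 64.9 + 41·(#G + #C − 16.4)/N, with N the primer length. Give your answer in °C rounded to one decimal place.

Base counts: A=10, T=7, G=4, C=4; G+C = 8, N = 25.
Tm = 64.9 + 41·(8 − 16.4)/25 = 64.9 + -344.40/25 = 51.1°C.

51.1°C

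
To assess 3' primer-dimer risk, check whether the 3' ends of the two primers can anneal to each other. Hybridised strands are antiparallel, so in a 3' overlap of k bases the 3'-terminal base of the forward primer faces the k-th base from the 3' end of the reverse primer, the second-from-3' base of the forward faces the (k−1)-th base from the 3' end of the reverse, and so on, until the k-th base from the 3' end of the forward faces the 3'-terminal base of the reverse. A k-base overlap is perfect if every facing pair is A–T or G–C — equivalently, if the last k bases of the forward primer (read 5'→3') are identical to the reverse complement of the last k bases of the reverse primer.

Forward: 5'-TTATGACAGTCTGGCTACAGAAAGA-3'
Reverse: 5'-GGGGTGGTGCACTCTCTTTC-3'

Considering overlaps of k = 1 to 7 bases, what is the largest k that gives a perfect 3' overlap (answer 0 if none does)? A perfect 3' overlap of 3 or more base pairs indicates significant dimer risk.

Last 7 bases (5'→3') — forward …AGAAAGA, reverse …CTCTTTC.
Reverse complement of the reverse primer's last 7 bases: GAAAGAG; its first k bases are the reverse complement of the reverse primer's last k bases, so a perfect k-base overlap needs the forward primer's last k bases to equal them.
Comparing (forward last k vs required): k=1: A vs G ✗; k=2: GA vs GA ✓; k=3: AGA vs GAA ✗; k=4: AAGA vs GAAA ✗; k=5: AAAGA vs GAAAG ✗; k=6: GAAAGA vs GAAAGA ✓; k=7: AGAAAGA vs GAAAGAG ✗.
Perfect overlaps at k = 2, 6; the largest is 6.

Longest perfect overlap: 6 complementary base pairs; significant dimer risk (threshold 3).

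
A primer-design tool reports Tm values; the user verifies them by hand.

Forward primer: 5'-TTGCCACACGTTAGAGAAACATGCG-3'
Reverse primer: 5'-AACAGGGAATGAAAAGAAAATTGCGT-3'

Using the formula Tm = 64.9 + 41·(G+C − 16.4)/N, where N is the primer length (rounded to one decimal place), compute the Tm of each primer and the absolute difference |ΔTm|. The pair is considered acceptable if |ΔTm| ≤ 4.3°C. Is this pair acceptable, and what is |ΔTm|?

|ΔTm| = 4.5°C; the pair is not acceptable.

Forward: G+C = 12, N = 25 → Tm = 64.9 + 41·(12 − 16.4)/25 = 57.7°C.
Reverse: G+C = 9, N = 26 → Tm = 64.9 + 41·(9 − 16.4)/26 = 53.2°C.
|ΔTm| = |57.7 − 53.2| = 4.5°C, > 4.3°C.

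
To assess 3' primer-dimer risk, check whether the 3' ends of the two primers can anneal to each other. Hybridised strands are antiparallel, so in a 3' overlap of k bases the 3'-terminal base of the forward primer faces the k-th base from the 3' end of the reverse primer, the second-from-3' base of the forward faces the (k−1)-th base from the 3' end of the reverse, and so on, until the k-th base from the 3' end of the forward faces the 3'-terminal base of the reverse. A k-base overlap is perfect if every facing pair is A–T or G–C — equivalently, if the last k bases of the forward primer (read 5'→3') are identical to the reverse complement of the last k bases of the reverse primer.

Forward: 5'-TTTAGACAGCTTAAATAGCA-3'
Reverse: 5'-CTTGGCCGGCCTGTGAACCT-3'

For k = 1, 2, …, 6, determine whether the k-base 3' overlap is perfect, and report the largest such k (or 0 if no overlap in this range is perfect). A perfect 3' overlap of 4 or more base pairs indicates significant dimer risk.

Longest perfect overlap: 1 complementary base pair; below the dimer-risk threshold (threshold 4).

Last 6 bases (5'→3') — forward …ATAGCA, reverse …GAACCT.
Reverse complement of the reverse primer's last 6 bases: AGGTTC; its first k bases are the reverse complement of the reverse primer's last k bases, so a perfect k-base overlap needs the forward primer's last k bases to equal them.
Comparing (forward last k vs required): k=1: A vs A ✓; k=2: CA vs AG ✗; k=3: GCA vs AGG ✗; k=4: AGCA vs AGGT ✗; k=5: TAGCA vs AGGTT ✗; k=6: ATAGCA vs AGGTTC ✗.
Only k = 1 is perfect, so the longest perfect 3' overlap is 1.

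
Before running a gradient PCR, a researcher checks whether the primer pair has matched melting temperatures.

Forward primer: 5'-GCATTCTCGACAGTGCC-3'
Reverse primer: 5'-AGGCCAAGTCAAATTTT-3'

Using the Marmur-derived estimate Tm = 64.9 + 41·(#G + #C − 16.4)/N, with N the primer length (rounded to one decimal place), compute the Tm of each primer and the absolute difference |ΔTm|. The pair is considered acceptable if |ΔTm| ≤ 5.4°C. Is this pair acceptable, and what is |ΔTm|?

|ΔTm| = 9.7°C; the pair is not acceptable.

Forward: G+C = 10, N = 17 → Tm = 64.9 + 41·(10 − 16.4)/17 = 49.5°C.
Reverse: G+C = 6, N = 17 → Tm = 64.9 + 41·(6 − 16.4)/17 = 39.8°C.
|ΔTm| = |49.5 − 39.8| = 9.7°C, > 5.4°C.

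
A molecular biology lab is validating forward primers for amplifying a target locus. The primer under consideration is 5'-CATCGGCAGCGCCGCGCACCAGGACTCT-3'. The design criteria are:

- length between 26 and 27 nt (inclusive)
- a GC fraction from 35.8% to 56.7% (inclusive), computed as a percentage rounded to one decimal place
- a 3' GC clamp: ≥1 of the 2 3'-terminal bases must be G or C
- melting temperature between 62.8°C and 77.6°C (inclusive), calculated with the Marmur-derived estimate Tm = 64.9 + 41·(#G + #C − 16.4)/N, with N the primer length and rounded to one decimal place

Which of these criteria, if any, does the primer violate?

Fails: length, GC content.

Base counts: A=5, T=3, G=8, C=12 (length 28).
length: length 28, outside 26–27 ✗
GC content: GC 20/28 = 71.4%, outside 35.8–56.7% ✗
GC clamp: 3' end CT has 1 G/C ✓
Tm: Tm = 64.9 + 41·(20 − 16.4)/28 = 70.2°C ✓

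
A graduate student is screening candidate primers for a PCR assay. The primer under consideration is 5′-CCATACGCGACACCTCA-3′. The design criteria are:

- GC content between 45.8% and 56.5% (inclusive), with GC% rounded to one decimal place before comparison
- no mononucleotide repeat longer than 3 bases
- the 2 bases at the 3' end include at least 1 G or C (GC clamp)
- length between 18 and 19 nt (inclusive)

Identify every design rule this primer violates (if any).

Fails: GC content, length.

Base counts: A=5, T=2, G=2, C=8 (length 17).
GC content: GC 10/17 = 58.8%, outside 45.8–56.5% ✗
homopolymer run: longest run = 2 ✓
GC clamp: 3' end CA has 1 G/C ✓
length: length 17, outside 18–19 ✗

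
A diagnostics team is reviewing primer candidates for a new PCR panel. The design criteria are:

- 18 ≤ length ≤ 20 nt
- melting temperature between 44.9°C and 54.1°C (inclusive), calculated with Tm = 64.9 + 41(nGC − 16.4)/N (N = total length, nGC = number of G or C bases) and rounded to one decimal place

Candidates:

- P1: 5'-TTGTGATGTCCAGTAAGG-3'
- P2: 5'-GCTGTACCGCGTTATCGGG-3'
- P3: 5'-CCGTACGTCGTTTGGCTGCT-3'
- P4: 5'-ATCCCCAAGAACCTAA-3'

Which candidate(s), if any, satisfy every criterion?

P1 only.

P1 (18 nt, A=4 T=6 G=6 C=2): length 18 ✓; Tm = 64.9 + 41·(8 − 16.4)/18 = 45.8°C ✓ — passes.
P2 (19 nt, A=2 T=5 G=7 C=5): length 19 ✓; Tm = 64.9 + 41·(12 − 16.4)/19 = 55.4°C, outside 44.9–54.1°C ✗ — fails.
P3 (20 nt, A=1 T=7 G=6 C=6): length 20 ✓; Tm = 64.9 + 41·(12 − 16.4)/20 = 55.9°C, outside 44.9–54.1°C ✗ — fails.
P4 (16 nt, A=7 T=2 G=1 C=6): length 16, outside 18–20 ✗; Tm = 64.9 + 41·(7 − 16.4)/16 = 40.8°C, outside 44.9–54.1°C ✗ — fails.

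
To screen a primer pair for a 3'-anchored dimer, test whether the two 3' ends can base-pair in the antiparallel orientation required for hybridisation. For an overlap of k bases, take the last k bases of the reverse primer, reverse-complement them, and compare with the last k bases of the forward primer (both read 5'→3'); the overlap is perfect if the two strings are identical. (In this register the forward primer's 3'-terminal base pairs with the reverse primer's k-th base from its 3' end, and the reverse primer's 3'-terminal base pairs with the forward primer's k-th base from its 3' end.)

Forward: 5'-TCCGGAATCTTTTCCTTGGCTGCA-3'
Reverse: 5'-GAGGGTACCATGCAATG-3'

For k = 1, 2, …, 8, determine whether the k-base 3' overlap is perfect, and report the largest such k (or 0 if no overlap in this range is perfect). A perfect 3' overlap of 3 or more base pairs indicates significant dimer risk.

Last 8 bases (5'→3') — forward …TGGCTGCA, reverse …ATGCAATG.
Reverse complement of the reverse primer's last 8 bases: CATTGCAT; its first k bases are the reverse complement of the reverse primer's last k bases, so a perfect k-base overlap needs the forward primer's last k bases to equal them.
Comparing (forward last k vs required): k=1: A vs C ✗; k=2: CA vs CA ✓; k=3: GCA vs CAT ✗; k=4: TGCA vs CATT ✗; k=5: CTGCA vs CATTG ✗; k=6: GCTGCA vs CATTGC ✗; k=7: GGCTGCA vs CATTGCA ✗; k=8: TGGCTGCA vs CATTGCAT ✗.
Only k = 2 is perfect, so the longest perfect 3' overlap is 2.

Longest perfect overlap: 2 complementary base pairs; below the dimer-risk threshold (threshold 3).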